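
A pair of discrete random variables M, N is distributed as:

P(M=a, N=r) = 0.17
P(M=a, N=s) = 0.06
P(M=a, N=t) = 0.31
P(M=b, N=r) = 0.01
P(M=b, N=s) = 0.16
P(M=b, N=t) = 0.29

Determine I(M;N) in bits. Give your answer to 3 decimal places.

Marginals: p(M) = (0.5400, 0.4600), p(N) = (0.1800, 0.2200, 0.6000).
I(M;N) = Σ p(x,y)·log₂[p(x,y)/(p(x)p(y))].
  (a,r): 0.17·log₂(1.7490) = 0.1371
  (a,s): 0.06·log₂(0.5051) = -0.0591
  (a,t): 0.31·log₂(0.9568) = -0.0198
  (b,r): 0.01·log₂(0.1208) = -0.0305
  (b,s): 0.16·log₂(1.5810) = 0.1057
  (b,t): 0.29·log₂(1.0507) = 0.0207
Sum = 0.154 bits.

0.154 bits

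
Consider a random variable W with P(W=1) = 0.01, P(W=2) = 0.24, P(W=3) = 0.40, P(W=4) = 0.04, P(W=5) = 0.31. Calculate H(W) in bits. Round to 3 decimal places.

H(W) = −Σ p·log₂ p.
  −(0.01)·log₂(0.01) = 0.0664
  −(0.24)·log₂(0.24) = 0.4941
  −(0.40)·log₂(0.40) = 0.5288
  −(0.04)·log₂(0.04) = 0.1858
  −(0.31)·log₂(0.31) = 0.5238
Sum: 0.0664 + 0.4941 + 0.5288 + 0.1858 + 0.5238 = 1.799 bits.

1.799 bits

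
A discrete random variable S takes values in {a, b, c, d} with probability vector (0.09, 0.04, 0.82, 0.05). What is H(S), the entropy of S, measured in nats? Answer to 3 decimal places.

0.658 nats

H(S) = −Σ p·ln p.
  −(0.09)·ln(0.09) = 0.2167
  −(0.04)·ln(0.04) = 0.1288
  −(0.82)·ln(0.82) = 0.1627
  −(0.05)·ln(0.05) = 0.1498
Sum: 0.2167 + 0.1288 + 0.1627 + 0.1498 = 0.658 nats.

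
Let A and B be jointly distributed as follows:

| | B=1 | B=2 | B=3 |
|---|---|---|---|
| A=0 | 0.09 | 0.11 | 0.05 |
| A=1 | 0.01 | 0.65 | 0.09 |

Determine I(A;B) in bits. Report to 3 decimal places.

Marginals: p(A) = (0.2500, 0.7500), p(B) = (0.1000, 0.7600, 0.1400).
I(A;B) = H(A) + H(B) − H(A,B).
H(A) = 0.8113, H(B) = 1.0302, H(A,B) = 1.6621.
I(A;B) = 0.8113 + 1.0302 − 1.6621 = 0.179 bits.

0.179 bits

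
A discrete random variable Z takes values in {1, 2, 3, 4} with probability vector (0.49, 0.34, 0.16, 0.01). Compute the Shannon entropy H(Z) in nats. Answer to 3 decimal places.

1.056 nats

H(Z) = −Σ p·ln p.
  −(0.49)·ln(0.49) = 0.3495
  −(0.34)·ln(0.34) = 0.3668
  −(0.16)·ln(0.16) = 0.2932
  −(0.01)·ln(0.01) = 0.0461
Sum: 0.3495 + 0.3668 + 0.2932 + 0.0461 = 1.056 nats.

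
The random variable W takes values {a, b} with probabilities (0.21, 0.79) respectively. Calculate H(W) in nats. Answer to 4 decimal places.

0.5140 nats

H(W) = −Σ p·ln p.
  −(0.21)·ln(0.21) = 0.32774
  −(0.79)·ln(0.79) = 0.18622
Sum: 0.32774 + 0.18622 = 0.5140 nats.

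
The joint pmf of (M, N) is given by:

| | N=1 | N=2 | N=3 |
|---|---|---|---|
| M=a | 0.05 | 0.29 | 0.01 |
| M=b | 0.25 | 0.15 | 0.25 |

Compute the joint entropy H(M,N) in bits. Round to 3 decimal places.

H(M,N) = −Σ p(x,y)·log₂ p(x,y) over all 6 cells.
  cell (a,1): −0.05·log₂0.05 = 0.2161
  cell (a,2): −0.29·log₂0.29 = 0.5179
  cell (a,3): −0.01·log₂0.01 = 0.0664
  cell (b,1): −0.25·log₂0.25 = 0.5000
  cell (b,2): −0.15·log₂0.15 = 0.4105
  cell (b,3): −0.25·log₂0.25 = 0.5000
Sum = 2.211 bits.

2.211 bits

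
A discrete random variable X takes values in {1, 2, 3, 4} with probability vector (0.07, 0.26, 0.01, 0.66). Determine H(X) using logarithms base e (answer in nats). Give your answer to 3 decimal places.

0.857 nats

H(X) = −Σ p·ln p.
  −(0.07)·ln(0.07) = 0.1861
  −(0.26)·ln(0.26) = 0.3502
  −(0.01)·ln(0.01) = 0.0461
  −(0.66)·ln(0.66) = 0.2742
Sum: 0.1861 + 0.3502 + 0.0461 + 0.2742 = 0.857 nats.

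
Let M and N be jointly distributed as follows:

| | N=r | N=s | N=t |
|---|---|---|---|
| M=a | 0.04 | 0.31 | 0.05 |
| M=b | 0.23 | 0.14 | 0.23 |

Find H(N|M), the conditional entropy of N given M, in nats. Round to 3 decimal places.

Marginals: p(M) = (0.4000, 0.6000), p(N) = (0.2700, 0.4500, 0.2800).
H(N|M) = Σ p(M) · H(N|M=·).
  M=a: p=0.4000, H(N|M=a) = 0.6877
  M=b: p=0.6000, H(N|M=b) = 1.0747
Weighted sum = 0.920 nats.

0.920 nats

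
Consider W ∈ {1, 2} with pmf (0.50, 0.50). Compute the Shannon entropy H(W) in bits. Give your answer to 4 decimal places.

1.0000 bits

H(W) = −Σ p·log₂ p.
  −(0.50)·log₂(0.50) = 0.50000
  −(0.50)·log₂(0.50) = 0.50000
Sum: 0.50000 + 0.50000 = 1.0000 bits.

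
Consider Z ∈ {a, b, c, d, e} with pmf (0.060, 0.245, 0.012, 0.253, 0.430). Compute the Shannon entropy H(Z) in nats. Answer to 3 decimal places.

H(Z) = −Σ p·ln p.
  −(0.060)·ln(0.060) = 0.1688
  −(0.245)·ln(0.245) = 0.3446
  −(0.012)·ln(0.012) = 0.0531
  −(0.253)·ln(0.253) = 0.3477
  −(0.430)·ln(0.430) = 0.3629
Sum: 0.1688 + 0.3446 + 0.0531 + 0.3477 + 0.3629 = 1.277 nats.

1.277 nats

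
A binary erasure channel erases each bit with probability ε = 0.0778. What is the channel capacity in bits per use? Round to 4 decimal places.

0.9222 bits

Binary erasure channel: capacity C = 1 − ε.
C = 1 − 0.0778 = 0.9222 bits per channel use.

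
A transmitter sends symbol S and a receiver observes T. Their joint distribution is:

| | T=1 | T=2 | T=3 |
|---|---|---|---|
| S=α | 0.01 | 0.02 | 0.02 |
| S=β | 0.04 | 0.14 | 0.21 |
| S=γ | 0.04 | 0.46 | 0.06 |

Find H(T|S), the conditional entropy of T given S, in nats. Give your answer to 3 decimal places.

0.747 nats

Chain rule: H(T|S) = H(S,T) − H(S).
Marginals: p(S) = (0.0500, 0.3900, 0.5600), p(T) = (0.0900, 0.6200, 0.2900).
H(S,T) = 1.5890 nats; H(S) = 0.8417 nats.
H(T|S) = 1.5890 − 0.8417 = 0.747 nats.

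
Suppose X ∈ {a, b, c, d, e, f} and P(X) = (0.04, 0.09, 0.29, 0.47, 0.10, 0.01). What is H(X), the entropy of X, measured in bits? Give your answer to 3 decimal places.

1.927 bits

H(X) = −Σ p·log₂ p.
  −(0.04)·log₂(0.04) = 0.1858
  −(0.09)·log₂(0.09) = 0.3127
  −(0.29)·log₂(0.29) = 0.5179
  −(0.47)·log₂(0.47) = 0.5120
  −(0.10)·log₂(0.10) = 0.3322
  −(0.01)·log₂(0.01) = 0.0664
Sum: 0.1858 + 0.3127 + 0.5179 + 0.5120 + 0.3322 + 0.0664 = 1.927 bits.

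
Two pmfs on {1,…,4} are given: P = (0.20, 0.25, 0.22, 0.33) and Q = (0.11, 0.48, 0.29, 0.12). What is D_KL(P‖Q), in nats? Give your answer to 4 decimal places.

0.2295 nats

D(P‖Q) = Σ p·ln(p/q).
  0.20·ln(0.20/0.11) = 0.11957
  0.25·ln(0.25/0.48) = -0.16308
  0.22·ln(0.22/0.29) = -0.06078
  0.33·ln(0.33/0.12) = 0.33383
D(P‖Q) = 0.2295 nats.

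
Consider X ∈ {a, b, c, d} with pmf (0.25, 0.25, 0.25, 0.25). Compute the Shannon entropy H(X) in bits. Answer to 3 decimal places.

2.000 bits

H(X) = −Σ p·log₂ p.
  −(0.25)·log₂(0.25) = 0.5000
  −(0.25)·log₂(0.25) = 0.5000
  −(0.25)·log₂(0.25) = 0.5000
  −(0.25)·log₂(0.25) = 0.5000
Sum: 0.5000 + 0.5000 + 0.5000 + 0.5000 = 2.000 bits.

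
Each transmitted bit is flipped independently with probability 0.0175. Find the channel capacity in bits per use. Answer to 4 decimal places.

Binary symmetric channel: C = 1 − h₂(ε) where h₂ is the binary entropy function.
h₂(0.0175) = −0.0175·log₂0.0175 − 0.9825·log₂0.9825 = 0.1272.
C = 1 − 0.1272 = 0.8728 bits per channel use.

0.8728 bits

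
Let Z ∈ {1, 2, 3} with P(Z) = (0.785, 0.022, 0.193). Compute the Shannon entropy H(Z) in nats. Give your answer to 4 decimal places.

H(Z) = −Σ p·ln p.
  −(0.785)·ln(0.785) = 0.19003
  −(0.022)·ln(0.022) = 0.08397
  −(0.193)·ln(0.193) = 0.31750
Sum: 0.19003 + 0.08397 + 0.31750 = 0.5915 nats.

0.5915 nats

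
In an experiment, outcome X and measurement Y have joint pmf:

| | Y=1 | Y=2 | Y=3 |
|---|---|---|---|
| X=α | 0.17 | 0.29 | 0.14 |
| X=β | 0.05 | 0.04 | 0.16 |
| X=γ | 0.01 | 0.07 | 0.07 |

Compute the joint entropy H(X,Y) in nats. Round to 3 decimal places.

H(X,Y) = −Σ p(x,y)·ln p(x,y) over all 9 cells.
  cell (α,1): −0.17·ln0.17 = 0.3012
  cell (α,2): −0.29·ln0.29 = 0.3590
  cell (α,3): −0.14·ln0.14 = 0.2753
  cell (β,1): −0.05·ln0.05 = 0.1498
  cell (β,2): −0.04·ln0.04 = 0.1288
  cell (β,3): −0.16·ln0.16 = 0.2932
  cell (γ,1): −0.01·ln0.01 = 0.0461
  cell (γ,2): −0.07·ln0.07 = 0.1861
  cell (γ,3): −0.07·ln0.07 = 0.1861
Sum = 1.926 nats.

1.926 nats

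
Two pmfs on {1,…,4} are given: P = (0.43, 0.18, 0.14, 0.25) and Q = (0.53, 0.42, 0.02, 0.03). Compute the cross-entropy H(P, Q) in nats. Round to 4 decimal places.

1.8535 nats

H(P,Q) = −Σ p·ln q.
  −0.43·ln(0.53) = 0.27300
  −0.18·ln(0.42) = 0.15615
  −0.14·ln(0.02) = 0.54768
  −0.25·ln(0.03) = 0.87664
H(P,Q) = 1.8535 nats.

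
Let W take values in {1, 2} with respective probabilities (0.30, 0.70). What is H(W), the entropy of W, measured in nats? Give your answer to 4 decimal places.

0.6109 nats

H(W) = −Σ p·ln p.
  −(0.30)·ln(0.30) = 0.36119
  −(0.70)·ln(0.70) = 0.24967
Sum: 0.36119 + 0.24967 = 0.6109 nats.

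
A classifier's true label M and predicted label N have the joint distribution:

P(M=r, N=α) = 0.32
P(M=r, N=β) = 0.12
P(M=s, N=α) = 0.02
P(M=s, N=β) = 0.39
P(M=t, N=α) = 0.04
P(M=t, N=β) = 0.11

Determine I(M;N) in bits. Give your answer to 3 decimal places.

Marginals: p(M) = (0.4400, 0.4100, 0.1500), p(N) = (0.3800, 0.6200).
I(M;N) = H(M) + H(N) − H(M,N).
H(M) = 1.4591, H(N) = 0.9580, H(M,N) = 2.0718.
I(M;N) = 1.4591 + 0.9580 − 2.0718 = 0.345 bits.

0.345 bits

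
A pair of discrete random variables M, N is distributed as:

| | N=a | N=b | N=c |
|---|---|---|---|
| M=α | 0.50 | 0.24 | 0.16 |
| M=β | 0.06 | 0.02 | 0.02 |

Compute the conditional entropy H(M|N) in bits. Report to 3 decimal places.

0.467 bits

Marginals: p(M) = (0.9000, 0.1000), p(N) = (0.5600, 0.2600, 0.1800).
H(M|N) = Σ p(N) · H(M|N=·).
  N=a: p=0.5600, H(M|N=a) = 0.4912
  N=b: p=0.2600, H(M|N=b) = 0.3912
  N=c: p=0.1800, H(M|N=c) = 0.5033
Weighted sum = 0.467 bits.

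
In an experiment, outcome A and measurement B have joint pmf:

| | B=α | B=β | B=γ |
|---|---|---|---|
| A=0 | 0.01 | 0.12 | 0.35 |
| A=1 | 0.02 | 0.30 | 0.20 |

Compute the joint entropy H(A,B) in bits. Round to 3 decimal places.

2.062 bits

H(A,B) = −Σ p(x,y)·log₂ p(x,y) over all 6 cells.
  cell (0,α): −0.01·log₂0.01 = 0.0664
  cell (0,β): −0.12·log₂0.12 = 0.3671
  cell (0,γ): −0.35·log₂0.35 = 0.5301
  cell (1,α): −0.02·log₂0.02 = 0.1129
  cell (1,β): −0.30·log₂0.30 = 0.5211
  cell (1,γ): −0.20·log₂0.20 = 0.4644
Sum = 2.062 bits.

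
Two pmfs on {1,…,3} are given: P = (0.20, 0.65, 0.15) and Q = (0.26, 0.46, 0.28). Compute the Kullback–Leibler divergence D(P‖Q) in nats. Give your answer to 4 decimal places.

D(P‖Q) = Σ p·ln(p/q).
  0.20·ln(0.20/0.26) = -0.05247
  0.65·ln(0.65/0.46) = 0.22473
  0.15·ln(0.15/0.28) = -0.09362
D(P‖Q) = 0.0786 nats.

0.0786 nats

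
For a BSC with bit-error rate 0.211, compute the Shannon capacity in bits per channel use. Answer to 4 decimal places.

Binary symmetric channel: C = 1 − h₂(ε) where h₂ is the binary entropy function.
h₂(0.211) = −0.211·log₂0.211 − 0.789·log₂0.789 = 0.7434.
C = 1 − 0.7434 = 0.2566 bits per channel use.

0.2566 bits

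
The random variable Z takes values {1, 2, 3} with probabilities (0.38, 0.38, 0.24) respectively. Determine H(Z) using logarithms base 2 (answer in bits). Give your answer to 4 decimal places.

1.5550 bits

H(Z) = −Σ p·log₂ p.
  −(0.38)·log₂(0.38) = 0.53045
  −(0.38)·log₂(0.38) = 0.53045
  −(0.24)·log₂(0.24) = 0.49413
Sum: 0.53045 + 0.53045 + 0.49413 = 1.5550 bits.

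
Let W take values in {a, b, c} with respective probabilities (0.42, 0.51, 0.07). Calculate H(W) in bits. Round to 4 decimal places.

H(W) = −Σ p·log₂ p.
  −(0.42)·log₂(0.42) = 0.52565
  −(0.51)·log₂(0.51) = 0.49543
  −(0.07)·log₂(0.07) = 0.26856
Sum: 0.52565 + 0.49543 + 0.26856 = 1.2896 bits.

1.2896 bits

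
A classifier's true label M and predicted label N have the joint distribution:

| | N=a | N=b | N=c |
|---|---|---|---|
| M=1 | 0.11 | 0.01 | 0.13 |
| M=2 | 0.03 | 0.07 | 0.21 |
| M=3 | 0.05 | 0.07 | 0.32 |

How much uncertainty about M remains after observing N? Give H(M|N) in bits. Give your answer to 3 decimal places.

Chain rule: H(M|N) = H(M,N) − H(N).
Marginals: p(M) = (0.2500, 0.3100, 0.4400), p(N) = (0.1900, 0.1500, 0.6600).
H(M,N) = 2.7032 bits; H(N) = 1.2614 bits.
H(M|N) = 2.7032 − 1.2614 = 1.442 bits.

1.442 bits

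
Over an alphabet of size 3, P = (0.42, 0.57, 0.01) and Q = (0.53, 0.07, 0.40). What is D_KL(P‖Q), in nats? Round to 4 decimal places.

D(P‖Q) = Σ p·ln(p/q).
  0.42·ln(0.42/0.53) = -0.09770
  0.57·ln(0.57/0.07) = 1.19537
  0.01·ln(0.01/0.40) = -0.03689
D(P‖Q) = 1.0608 nats.

1.0608 nats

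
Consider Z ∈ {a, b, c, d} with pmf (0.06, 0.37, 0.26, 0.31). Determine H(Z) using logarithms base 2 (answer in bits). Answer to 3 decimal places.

1.803 bits

H(Z) = −Σ p·log₂ p.
  −(0.06)·log₂(0.06) = 0.2435
  −(0.37)·log₂(0.37) = 0.5307
  −(0.26)·log₂(0.26) = 0.5053
  −(0.31)·log₂(0.31) = 0.5238
Sum: 0.2435 + 0.5307 + 0.5053 + 0.5238 = 1.803 bits.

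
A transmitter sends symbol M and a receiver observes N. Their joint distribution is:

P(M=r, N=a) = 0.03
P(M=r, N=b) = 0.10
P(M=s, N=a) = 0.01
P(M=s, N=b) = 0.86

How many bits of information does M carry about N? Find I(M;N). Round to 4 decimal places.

0.0622 bits

Marginals: p(M) = (0.1300, 0.8700), p(N) = (0.0400, 0.9600).
I(M;N) = H(M) + H(N) − H(M,N).
H(M) = 0.5574, H(N) = 0.2423, H(M,N) = 0.7375.
I(M;N) = 0.5574 + 0.2423 − 0.7375 = 0.0622 bits.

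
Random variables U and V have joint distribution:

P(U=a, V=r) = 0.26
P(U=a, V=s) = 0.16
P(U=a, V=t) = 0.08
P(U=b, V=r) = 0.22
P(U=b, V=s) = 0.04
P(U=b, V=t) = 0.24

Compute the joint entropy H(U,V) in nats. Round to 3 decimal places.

H(U,V) = −Σ p(x,y)·ln p(x,y) over all 6 cells.
  cell (a,r): −0.26·ln0.26 = 0.3502
  cell (a,s): −0.16·ln0.16 = 0.2932
  cell (a,t): −0.08·ln0.08 = 0.2021
  cell (b,r): −0.22·ln0.22 = 0.3331
  cell (b,s): −0.04·ln0.04 = 0.1288
  cell (b,t): −0.24·ln0.24 = 0.3425
Sum = 1.650 nats.

1.650 nats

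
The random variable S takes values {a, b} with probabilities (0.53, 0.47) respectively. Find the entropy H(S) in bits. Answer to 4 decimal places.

H(S) = −Σ p·log₂ p.
  −(0.53)·log₂(0.53) = 0.48545
  −(0.47)·log₂(0.47) = 0.51196
Sum: 0.48545 + 0.51196 = 0.9974 bits.

0.9974 bits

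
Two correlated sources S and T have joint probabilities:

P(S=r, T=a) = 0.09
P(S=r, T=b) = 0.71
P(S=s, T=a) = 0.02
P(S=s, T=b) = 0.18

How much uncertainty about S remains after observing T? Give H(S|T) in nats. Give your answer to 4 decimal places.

Chain rule: H(S|T) = H(S,T) − H(T).
Marginals: p(S) = (0.8000, 0.2000), p(T) = (0.1100, 0.8900).
H(S,T) = 0.8468 nats; H(T) = 0.3465 nats.
H(S|T) = 0.8468 − 0.3465 = 0.5003 nats.

0.5003 nats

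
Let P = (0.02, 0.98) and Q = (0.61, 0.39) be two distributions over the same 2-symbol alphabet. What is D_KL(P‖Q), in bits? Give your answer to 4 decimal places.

D(P‖Q) = Σ p·log₂(p/q).
  0.02·log₂(0.02/0.61) = -0.09861
  0.98·log₂(0.98/0.39) = 1.30272
D(P‖Q) = 1.2041 bits.

1.2041 bits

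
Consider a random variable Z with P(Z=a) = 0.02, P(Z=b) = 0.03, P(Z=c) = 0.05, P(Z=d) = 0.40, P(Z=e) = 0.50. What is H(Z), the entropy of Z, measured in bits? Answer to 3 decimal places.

1.510 bits

H(Z) = −Σ p·log₂ p.
  −(0.02)·log₂(0.02) = 0.1129
  −(0.03)·log₂(0.03) = 0.1518
  −(0.05)·log₂(0.05) = 0.2161
  −(0.40)·log₂(0.40) = 0.5288
  −(0.50)·log₂(0.50) = 0.5000
Sum: 0.1129 + 0.1518 + 0.2161 + 0.5288 + 0.5000 = 1.510 bits.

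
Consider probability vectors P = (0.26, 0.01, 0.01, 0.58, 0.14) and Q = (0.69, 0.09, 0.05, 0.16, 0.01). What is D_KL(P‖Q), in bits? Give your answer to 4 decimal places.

1.1896 bits

D(P‖Q) = Σ p·log₂(p/q).
  0.26·log₂(0.26/0.69) = -0.36610
  0.01·log₂(0.01/0.09) = -0.03170
  0.01·log₂(0.01/0.05) = -0.02322
  0.58·log₂(0.58/0.16) = 1.07763
  0.14·log₂(0.14/0.01) = 0.53303
D(P‖Q) = 1.1896 bits.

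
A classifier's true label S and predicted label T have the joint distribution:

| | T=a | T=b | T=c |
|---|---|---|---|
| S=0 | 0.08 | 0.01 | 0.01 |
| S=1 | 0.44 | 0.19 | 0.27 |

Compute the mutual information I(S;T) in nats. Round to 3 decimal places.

0.019 nats

Marginals: p(S) = (0.1000, 0.9000), p(T) = (0.5200, 0.2000, 0.2800).
I(S;T) = H(S) + H(T) − H(S,T).
H(S) = 0.3251, H(T) = 1.0184, H(S,T) = 1.3245.
I(S;T) = 0.3251 + 1.0184 − 1.3245 = 0.019 nats.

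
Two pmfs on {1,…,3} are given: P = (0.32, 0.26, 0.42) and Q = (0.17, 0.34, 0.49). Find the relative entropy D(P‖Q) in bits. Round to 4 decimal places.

0.0980 bits

D(P‖Q) = Σ p·log₂(p/q).
  0.32·log₂(0.32/0.17) = 0.29201
  0.26·log₂(0.26/0.34) = -0.10063
  0.42·log₂(0.42/0.49) = -0.09340
D(P‖Q) = 0.0980 bits.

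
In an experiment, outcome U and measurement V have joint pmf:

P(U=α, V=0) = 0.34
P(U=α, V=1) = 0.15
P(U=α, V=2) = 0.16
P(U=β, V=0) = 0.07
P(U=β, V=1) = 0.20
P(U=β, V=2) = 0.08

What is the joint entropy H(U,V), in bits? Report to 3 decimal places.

2.387 bits

H(U,V) = −Σ p(x,y)·log₂ p(x,y) over all 6 cells.
  cell (α,0): −0.34·log₂0.34 = 0.5292
  cell (α,1): −0.15·log₂0.15 = 0.4105
  cell (α,2): −0.16·log₂0.16 = 0.4230
  cell (β,0): −0.07·log₂0.07 = 0.2686
  cell (β,1): −0.20·log₂0.20 = 0.4644
  cell (β,2): −0.08·log₂0.08 = 0.2915
Sum = 2.387 bits.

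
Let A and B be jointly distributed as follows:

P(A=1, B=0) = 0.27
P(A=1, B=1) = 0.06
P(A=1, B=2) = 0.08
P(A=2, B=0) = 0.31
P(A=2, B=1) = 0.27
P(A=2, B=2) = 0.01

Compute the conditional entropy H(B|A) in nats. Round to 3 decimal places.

0.810 nats

Chain rule: H(B|A) = H(A,B) − H(A).
Marginals: p(A) = (0.4100, 0.5900), p(B) = (0.5800, 0.3300, 0.0900).
H(A,B) = 1.4870 nats; H(A) = 0.6769 nats.
H(B|A) = 1.4870 − 0.6769 = 0.810 nats.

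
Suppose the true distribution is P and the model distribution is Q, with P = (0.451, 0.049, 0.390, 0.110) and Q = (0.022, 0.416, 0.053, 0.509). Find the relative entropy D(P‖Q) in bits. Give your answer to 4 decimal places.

2.6939 bits

D(P‖Q) = Σ p·log₂(p/q).
  0.451·log₂(0.451/0.022) = 1.96526
  0.049·log₂(0.049/0.416) = -0.15120
  0.390·log₂(0.390/0.053) = 1.12297
  0.110·log₂(0.110/0.509) = -0.24312
D(P‖Q) = 2.6939 bits.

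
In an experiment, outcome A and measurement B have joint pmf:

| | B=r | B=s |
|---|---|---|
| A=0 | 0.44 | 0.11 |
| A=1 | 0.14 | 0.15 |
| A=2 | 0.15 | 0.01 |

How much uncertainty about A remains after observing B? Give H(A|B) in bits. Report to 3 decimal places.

1.315 bits

Chain rule: H(A|B) = H(A,B) − H(B).
Marginals: p(A) = (0.5500, 0.2900, 0.1600), p(B) = (0.7300, 0.2700).
H(A,B) = 2.1561 bits; H(B) = 0.8415 bits.
H(A|B) = 2.1561 − 0.8415 = 1.315 bits.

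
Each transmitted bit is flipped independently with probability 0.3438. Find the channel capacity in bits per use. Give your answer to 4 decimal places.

Binary symmetric channel: C = 1 − h₂(ε) where h₂ is the binary entropy function.
h₂(0.3438) = −0.3438·log₂0.3438 − 0.6562·log₂0.6562 = 0.9284.
C = 1 − 0.9284 = 0.0716 bits per channel use.

0.0716 bits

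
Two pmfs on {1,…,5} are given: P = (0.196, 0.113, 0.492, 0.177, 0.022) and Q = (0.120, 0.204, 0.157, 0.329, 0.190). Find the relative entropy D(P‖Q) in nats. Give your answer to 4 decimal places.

0.4342 nats

D(P‖Q) = Σ p·ln(p/q).
  0.196·ln(0.196/0.120) = 0.09616
  0.113·ln(0.113/0.204) = -0.06675
  0.492·ln(0.492/0.157) = 0.56198
  0.177·ln(0.177/0.329) = -0.10972
  0.022·ln(0.022/0.190) = -0.04743
D(P‖Q) = 0.4342 nats.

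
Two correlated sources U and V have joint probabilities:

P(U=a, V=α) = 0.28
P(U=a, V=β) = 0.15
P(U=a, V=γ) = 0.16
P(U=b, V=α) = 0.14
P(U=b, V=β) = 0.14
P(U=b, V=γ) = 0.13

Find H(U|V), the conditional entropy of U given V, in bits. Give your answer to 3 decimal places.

Chain rule: H(U|V) = H(U,V) − H(V).
Marginals: p(U) = (0.5900, 0.4100), p(V) = (0.4200, 0.2900, 0.2900).
H(U,V) = 2.5246 bits; H(V) = 1.5615 bits.
H(U|V) = 2.5246 − 1.5615 = 0.963 bits.

0.963 bits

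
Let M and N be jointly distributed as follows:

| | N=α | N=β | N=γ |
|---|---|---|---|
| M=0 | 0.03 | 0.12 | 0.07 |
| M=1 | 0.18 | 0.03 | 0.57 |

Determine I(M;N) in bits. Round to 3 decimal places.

Marginals: p(M) = (0.2200, 0.7800), p(N) = (0.2100, 0.1500, 0.6400).
I(M;N) = Σ p(x,y)·log₂[p(x,y)/(p(x)p(y))].
  (0,α): 0.03·log₂(0.6494) = -0.0187
  (0,β): 0.12·log₂(3.6364) = 0.2235
  (0,γ): 0.07·log₂(0.4972) = -0.0706
  (1,α): 0.18·log₂(1.0989) = 0.0245
  (1,β): 0.03·log₂(0.2564) = -0.0589
  (1,γ): 0.57·log₂(1.1418) = 0.1091
Sum = 0.209 bits.

0.209 bits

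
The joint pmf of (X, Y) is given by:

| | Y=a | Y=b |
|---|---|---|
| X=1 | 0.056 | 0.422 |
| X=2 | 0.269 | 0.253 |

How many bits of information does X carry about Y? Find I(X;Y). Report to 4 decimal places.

0.1390 bits

Marginals: p(X) = (0.4780, 0.5220), p(Y) = (0.3250, 0.6750).
I(X;Y) = Σ p(x,y)·log₂[p(x,y)/(p(x)p(y))].
  (1,a): 0.056·log₂(0.3605) = -0.08243
  (1,b): 0.422·log₂(1.3079) = 0.16343
  (2,a): 0.269·log₂(1.5856) = 0.17890
  (2,b): 0.253·log₂(0.7180) = -0.12090
Sum = 0.1390 bits.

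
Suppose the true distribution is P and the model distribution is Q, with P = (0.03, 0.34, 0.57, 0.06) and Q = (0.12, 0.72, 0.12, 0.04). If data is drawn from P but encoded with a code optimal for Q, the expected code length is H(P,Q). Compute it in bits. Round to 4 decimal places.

2.2751 bits

H(P,Q) = −Σ p·log₂ q.
  −0.03·log₂(0.12) = 0.09177
  −0.34·log₂(0.72) = 0.16114
  −0.57·log₂(0.12) = 1.74357
  −0.06·log₂(0.04) = 0.27863
H(P,Q) = 2.2751 bits.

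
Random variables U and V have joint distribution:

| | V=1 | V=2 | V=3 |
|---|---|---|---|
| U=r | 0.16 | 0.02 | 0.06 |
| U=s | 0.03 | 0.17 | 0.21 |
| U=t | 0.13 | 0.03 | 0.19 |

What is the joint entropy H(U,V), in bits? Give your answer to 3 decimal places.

2.828 bits

H(U,V) = −Σ p(x,y)·log₂ p(x,y) over all 9 cells.
  cell (r,1): −0.16·log₂0.16 = 0.4230
  cell (r,2): −0.02·log₂0.02 = 0.1129
  cell (r,3): −0.06·log₂0.06 = 0.2435
  cell (s,1): −0.03·log₂0.03 = 0.1518
  cell (s,2): −0.17·log₂0.17 = 0.4346
  cell (s,3): −0.21·log₂0.21 = 0.4728
  cell (t,1): −0.13·log₂0.13 = 0.3826
  cell (t,2): −0.03·log₂0.03 = 0.1518
  cell (t,3): −0.19·log₂0.19 = 0.4552
Sum = 2.828 bits.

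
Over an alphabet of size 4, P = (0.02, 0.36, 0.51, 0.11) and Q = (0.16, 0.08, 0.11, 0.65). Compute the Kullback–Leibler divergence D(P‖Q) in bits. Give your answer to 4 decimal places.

1.5679 bits

D(P‖Q) = Σ p·log₂(p/q).
  0.02·log₂(0.02/0.16) = -0.06000
  0.36·log₂(0.36/0.08) = 0.78117
  0.51·log₂(0.51/0.11) = 1.12863
  0.11·log₂(0.11/0.65) = -0.28192
D(P‖Q) = 1.5679 bits.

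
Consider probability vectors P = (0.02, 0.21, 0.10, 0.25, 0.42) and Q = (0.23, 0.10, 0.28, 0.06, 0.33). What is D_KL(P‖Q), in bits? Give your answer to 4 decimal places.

0.6666 bits

D(P‖Q) = Σ p·log₂(p/q).
  0.02·log₂(0.02/0.23) = -0.07047
  0.21·log₂(0.21/0.10) = 0.22478
  0.10·log₂(0.10/0.28) = -0.14854
  0.25·log₂(0.25/0.06) = 0.51472
  0.42·log₂(0.42/0.33) = 0.14613
D(P‖Q) = 0.6666 bits.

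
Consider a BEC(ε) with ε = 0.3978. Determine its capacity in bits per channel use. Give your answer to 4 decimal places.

0.6022 bits

Binary erasure channel: capacity C = 1 − ε.
C = 1 − 0.3978 = 0.6022 bits per channel use.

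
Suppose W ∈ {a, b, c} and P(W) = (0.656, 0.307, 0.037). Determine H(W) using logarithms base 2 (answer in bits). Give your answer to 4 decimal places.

1.0980 bits

H(W) = −Σ p·log₂ p.
  −(0.656)·log₂(0.656) = 0.39900
  −(0.307)·log₂(0.307) = 0.52303
  −(0.037)·log₂(0.037) = 0.17598
Sum: 0.39900 + 0.52303 + 0.17598 = 1.0980 bits.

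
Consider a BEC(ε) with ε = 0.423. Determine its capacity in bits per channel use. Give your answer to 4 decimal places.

0.5770 bits

Binary erasure channel: capacity C = 1 − ε.
C = 1 − 0.423 = 0.5770 bits per channel use.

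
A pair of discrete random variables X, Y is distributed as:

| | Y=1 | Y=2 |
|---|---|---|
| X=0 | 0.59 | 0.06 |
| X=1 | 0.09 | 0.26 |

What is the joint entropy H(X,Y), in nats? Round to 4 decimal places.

H(X,Y) = −Σ p(x,y)·ln p(x,y) over all 4 cells.
  cell (0,1): −0.59·ln0.59 = 0.31130
  cell (0,2): −0.06·ln0.06 = 0.16880
  cell (1,1): −0.09·ln0.09 = 0.21672
  cell (1,2): −0.26·ln0.26 = 0.35024
Sum = 1.0471 nats.

1.0471 nats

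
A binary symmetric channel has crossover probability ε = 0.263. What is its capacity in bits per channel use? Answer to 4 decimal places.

Binary symmetric channel: C = 1 − h₂(ε) where h₂ is the binary entropy function.
h₂(0.263) = −0.263·log₂0.263 − 0.737·log₂0.737 = 0.8312.
C = 1 − 0.8312 = 0.1688 bits per channel use.

0.1688 bits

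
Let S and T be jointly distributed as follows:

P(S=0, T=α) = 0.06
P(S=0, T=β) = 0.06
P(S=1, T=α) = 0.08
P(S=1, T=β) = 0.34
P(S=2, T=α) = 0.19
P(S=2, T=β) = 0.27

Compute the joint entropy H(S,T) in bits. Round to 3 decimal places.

2.273 bits

H(S,T) = −Σ p(x,y)·log₂ p(x,y) over all 6 cells.
  cell (0,α): −0.06·log₂0.06 = 0.2435
  cell (0,β): −0.06·log₂0.06 = 0.2435
  cell (1,α): −0.08·log₂0.08 = 0.2915
  cell (1,β): −0.34·log₂0.34 = 0.5292
  cell (2,α): −0.19·log₂0.19 = 0.4552
  cell (2,β): −0.27·log₂0.27 = 0.5100
Sum = 2.273 bits.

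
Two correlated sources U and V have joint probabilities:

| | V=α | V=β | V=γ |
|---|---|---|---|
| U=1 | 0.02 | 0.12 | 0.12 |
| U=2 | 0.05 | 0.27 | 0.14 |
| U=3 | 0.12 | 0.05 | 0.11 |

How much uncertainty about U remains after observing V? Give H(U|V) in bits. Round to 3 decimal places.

Marginals: p(U) = (0.2600, 0.4600, 0.2800), p(V) = (0.1900, 0.4400, 0.3700).
H(U|V) = Σ p(V) · H(U|V=·).
  V=α: p=0.1900, H(U|V=α) = 1.2674
  V=β: p=0.4400, H(U|V=β) = 1.3001
  V=γ: p=0.3700, H(U|V=γ) = 1.5777
Weighted sum = 1.397 bits.

1.397 bits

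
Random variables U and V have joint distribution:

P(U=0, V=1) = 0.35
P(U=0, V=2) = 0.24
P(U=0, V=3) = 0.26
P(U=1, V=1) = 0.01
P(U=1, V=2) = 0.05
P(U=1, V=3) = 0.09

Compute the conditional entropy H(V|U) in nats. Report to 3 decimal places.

Chain rule: H(V|U) = H(U,V) − H(U).
Marginals: p(U) = (0.8500, 0.1500), p(V) = (0.3600, 0.2900, 0.3500).
H(U,V) = 1.4727 nats; H(U) = 0.4227 nats.
H(V|U) = 1.4727 − 0.4227 = 1.050 nats.

1.050 nats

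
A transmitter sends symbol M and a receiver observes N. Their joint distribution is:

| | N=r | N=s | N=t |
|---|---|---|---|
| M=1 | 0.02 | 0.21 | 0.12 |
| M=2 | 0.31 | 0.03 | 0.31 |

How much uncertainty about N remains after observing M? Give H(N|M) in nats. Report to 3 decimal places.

0.844 nats

Chain rule: H(N|M) = H(M,N) − H(M).
Marginals: p(M) = (0.3500, 0.6500), p(N) = (0.3300, 0.2400, 0.4300).
H(M,N) = 1.4917 nats; H(M) = 0.6474 nats.
H(N|M) = 1.4917 − 0.6474 = 0.844 nats.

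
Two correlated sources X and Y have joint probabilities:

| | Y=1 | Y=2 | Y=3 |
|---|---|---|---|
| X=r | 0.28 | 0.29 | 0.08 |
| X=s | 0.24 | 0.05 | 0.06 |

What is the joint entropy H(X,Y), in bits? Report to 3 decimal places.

H(X,Y) = −Σ p(x,y)·log₂ p(x,y) over all 6 cells.
  cell (r,1): −0.28·log₂0.28 = 0.5142
  cell (r,2): −0.29·log₂0.29 = 0.5179
  cell (r,3): −0.08·log₂0.08 = 0.2915
  cell (s,1): −0.24·log₂0.24 = 0.4941
  cell (s,2): −0.05·log₂0.05 = 0.2161
  cell (s,3): −0.06·log₂0.06 = 0.2435
Sum = 2.277 bits.

2.277 bits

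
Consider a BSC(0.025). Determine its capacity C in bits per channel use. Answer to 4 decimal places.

0.8313 bits

Binary symmetric channel: C = 1 − h₂(ε) where h₂ is the binary entropy function.
h₂(0.025) = −0.025·log₂0.025 − 0.975·log₂0.975 = 0.1687.
C = 1 − 0.1687 = 0.8313 bits per channel use.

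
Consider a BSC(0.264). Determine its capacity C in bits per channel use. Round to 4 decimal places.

0.1673 bits

Binary symmetric channel: C = 1 − h₂(ε) where h₂ is the binary entropy function.
h₂(0.264) = −0.264·log₂0.264 − 0.736·log₂0.736 = 0.8327.
C = 1 − 0.8327 = 0.1673 bits per channel use.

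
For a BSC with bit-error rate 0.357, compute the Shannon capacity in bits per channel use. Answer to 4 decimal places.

Binary symmetric channel: C = 1 − h₂(ε) where h₂ is the binary entropy function.
h₂(0.357) = −0.357·log₂0.357 − 0.643·log₂0.643 = 0.9402.
C = 1 − 0.9402 = 0.0598 bits per channel use.

0.0598 bits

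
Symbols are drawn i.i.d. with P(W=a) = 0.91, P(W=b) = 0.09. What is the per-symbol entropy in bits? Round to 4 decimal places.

H(W) = −Σ p·log₂ p.
  −(0.91)·log₂(0.91) = 0.12382
  −(0.09)·log₂(0.09) = 0.31265
Sum: 0.12382 + 0.31265 = 0.4365 bits.

0.4365 bits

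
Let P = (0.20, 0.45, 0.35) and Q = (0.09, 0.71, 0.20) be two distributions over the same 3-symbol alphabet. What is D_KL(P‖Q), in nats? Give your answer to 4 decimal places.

D(P‖Q) = Σ p·ln(p/q).
  0.20·ln(0.20/0.09) = 0.15970
  0.45·ln(0.45/0.71) = -0.20521
  0.35·ln(0.35/0.20) = 0.19587
D(P‖Q) = 0.1504 nats.

0.1504 nats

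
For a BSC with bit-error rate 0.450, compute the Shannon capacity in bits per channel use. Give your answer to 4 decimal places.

Binary symmetric channel: C = 1 − h₂(ε) where h₂ is the binary entropy function.
h₂(0.450) = −0.450·log₂0.450 − 0.550·log₂0.550 = 0.9928.
C = 1 − 0.9928 = 0.0072 bits per channel use.

0.0072 bits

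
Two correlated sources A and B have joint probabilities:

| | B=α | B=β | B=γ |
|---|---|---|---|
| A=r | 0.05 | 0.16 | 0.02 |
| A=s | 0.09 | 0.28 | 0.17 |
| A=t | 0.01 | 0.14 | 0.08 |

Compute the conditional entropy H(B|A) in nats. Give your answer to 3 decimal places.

Chain rule: H(B|A) = H(A,B) − H(A).
Marginals: p(A) = (0.2300, 0.5400, 0.2300), p(B) = (0.1500, 0.5800, 0.2700).
H(A,B) = 1.9190 nats; H(A) = 1.0088 nats.
H(B|A) = 1.9190 − 1.0088 = 0.910 nats.

0.910 nats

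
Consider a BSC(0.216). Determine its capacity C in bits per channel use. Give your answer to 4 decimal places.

0.2472 bits

Binary symmetric channel: C = 1 − h₂(ε) where h₂ is the binary entropy function.
h₂(0.216) = −0.216·log₂0.216 − 0.784·log₂0.784 = 0.7528.
C = 1 − 0.7528 = 0.2472 bits per channel use.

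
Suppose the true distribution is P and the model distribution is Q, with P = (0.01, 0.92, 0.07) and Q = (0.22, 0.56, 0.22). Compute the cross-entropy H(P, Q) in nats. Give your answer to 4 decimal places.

0.6546 nats

H(P,Q) = −Σ p·ln q.
  −0.01·ln(0.22) = 0.01514
  −0.92·ln(0.56) = 0.53343
  −0.07·ln(0.22) = 0.10599
H(P,Q) = 0.6546 nats.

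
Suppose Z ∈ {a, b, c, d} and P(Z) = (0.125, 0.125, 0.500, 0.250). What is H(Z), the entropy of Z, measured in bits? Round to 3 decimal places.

1.750 bits

H(Z) = −Σ p·log₂ p.
  −(0.125)·log₂(0.125) = 0.3750
  −(0.125)·log₂(0.125) = 0.3750
  −(0.500)·log₂(0.500) = 0.5000
  −(0.250)·log₂(0.250) = 0.5000
Sum: 0.3750 + 0.3750 + 0.5000 + 0.5000 = 1.750 bits.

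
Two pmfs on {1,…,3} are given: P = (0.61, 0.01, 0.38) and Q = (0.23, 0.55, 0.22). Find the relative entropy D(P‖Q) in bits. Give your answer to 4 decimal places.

1.1002 bits

D(P‖Q) = Σ p·log₂(p/q).
  0.61·log₂(0.61/0.23) = 0.85838
  0.01·log₂(0.01/0.55) = -0.05781
  0.38·log₂(0.38/0.22) = 0.29963
D(P‖Q) = 1.1002 bits.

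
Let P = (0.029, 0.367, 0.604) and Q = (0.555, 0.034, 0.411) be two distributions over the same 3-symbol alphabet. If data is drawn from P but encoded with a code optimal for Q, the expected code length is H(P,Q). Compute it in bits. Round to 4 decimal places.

H(P,Q) = −Σ p·log₂ q.
  −0.029·log₂(0.555) = 0.02463
  −0.367·log₂(0.034) = 1.79034
  −0.604·log₂(0.411) = 0.77480
H(P,Q) = 2.5898 bits.

2.5898 bits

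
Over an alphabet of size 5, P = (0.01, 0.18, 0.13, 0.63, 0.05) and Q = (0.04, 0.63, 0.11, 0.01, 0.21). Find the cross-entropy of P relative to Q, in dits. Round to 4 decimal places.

1.4686 dits

H(P,Q) = −Σ p·log₁₀ q.
  −0.01·log₁₀(0.04) = 0.01398
  −0.18·log₁₀(0.63) = 0.03612
  −0.13·log₁₀(0.11) = 0.12462
  −0.63·log₁₀(0.01) = 1.26000
  −0.05·log₁₀(0.21) = 0.03389
H(P,Q) = 1.4686 dits.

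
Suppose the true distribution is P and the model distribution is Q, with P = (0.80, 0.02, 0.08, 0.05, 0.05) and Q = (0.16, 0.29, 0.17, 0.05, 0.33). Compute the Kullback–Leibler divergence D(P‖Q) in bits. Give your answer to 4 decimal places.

1.5573 bits

D(P‖Q) = Σ p·log₂(p/q).
  0.80·log₂(0.80/0.16) = 1.85754
  0.02·log₂(0.02/0.29) = -0.07716
  0.08·log₂(0.08/0.17) = -0.08700
  0.05·log₂(0.05/0.05) = 0.00000
  0.05·log₂(0.05/0.33) = -0.13612
D(P‖Q) = 1.5573 bits.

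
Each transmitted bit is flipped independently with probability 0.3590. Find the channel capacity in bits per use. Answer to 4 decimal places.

0.0582 bits

Binary symmetric channel: C = 1 − h₂(ε) where h₂ is the binary entropy function.
h₂(0.3590) = −0.3590·log₂0.3590 − 0.6410·log₂0.6410 = 0.9418.
C = 1 − 0.9418 = 0.0582 bits per channel use.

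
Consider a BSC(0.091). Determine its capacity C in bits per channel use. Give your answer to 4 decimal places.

0.5602 bits

Binary symmetric channel: C = 1 − h₂(ε) where h₂ is the binary entropy function.
h₂(0.091) = −0.091·log₂0.091 − 0.909·log₂0.909 = 0.4398.
C = 1 − 0.4398 = 0.5602 bits per channel use.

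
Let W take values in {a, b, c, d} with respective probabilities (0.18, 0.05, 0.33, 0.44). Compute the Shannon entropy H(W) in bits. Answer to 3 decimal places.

1.710 bits

H(W) = −Σ p·log₂ p.
  −(0.18)·log₂(0.18) = 0.4453
  −(0.05)·log₂(0.05) = 0.2161
  −(0.33)·log₂(0.33) = 0.5278
  −(0.44)·log₂(0.44) = 0.5211
Sum: 0.4453 + 0.2161 + 0.5278 + 0.5211 = 1.710 bits.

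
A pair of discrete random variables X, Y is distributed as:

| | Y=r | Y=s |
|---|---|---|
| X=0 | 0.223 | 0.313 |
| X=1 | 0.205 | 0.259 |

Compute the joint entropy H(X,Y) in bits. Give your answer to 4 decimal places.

1.9808 bits

H(X,Y) = −Σ p(x,y)·log₂ p(x,y) over all 4 cells.
  cell (0,r): −0.223·log₂0.223 = 0.48277
  cell (0,s): −0.313·log₂0.313 = 0.52451
  cell (1,r): −0.205·log₂0.205 = 0.46869
  cell (1,s): −0.259·log₂0.259 = 0.50478
Sum = 1.9808 bits.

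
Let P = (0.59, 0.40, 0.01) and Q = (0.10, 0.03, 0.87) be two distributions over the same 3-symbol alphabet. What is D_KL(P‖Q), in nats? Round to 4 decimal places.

2.0387 nats

D(P‖Q) = Σ p·ln(p/q).
  0.59·ln(0.59/0.10) = 1.04722
  0.40·ln(0.40/0.03) = 1.03611
  0.01·ln(0.01/0.87) = -0.04466
D(P‖Q) = 2.0387 nats.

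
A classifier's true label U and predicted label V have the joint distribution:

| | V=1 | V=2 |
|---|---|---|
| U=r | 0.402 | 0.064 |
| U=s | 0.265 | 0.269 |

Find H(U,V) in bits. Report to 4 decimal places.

H(U,V) = −Σ p(x,y)·log₂ p(x,y) over all 4 cells.
  cell (r,1): −0.402·log₂0.402 = 0.52852
  cell (r,2): −0.064·log₂0.064 = 0.25381
  cell (s,1): −0.265·log₂0.265 = 0.50772
  cell (s,2): −0.269·log₂0.269 = 0.50957
Sum = 1.7996 bits.

1.7996 bits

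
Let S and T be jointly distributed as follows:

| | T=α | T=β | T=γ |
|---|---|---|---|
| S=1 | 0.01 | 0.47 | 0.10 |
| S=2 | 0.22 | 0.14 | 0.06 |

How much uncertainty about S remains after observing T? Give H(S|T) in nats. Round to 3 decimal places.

Chain rule: H(S|T) = H(S,T) − H(T).
Marginals: p(S) = (0.5800, 0.4200), p(T) = (0.2300, 0.6100, 0.1600).
H(S,T) = 1.4083 nats; H(T) = 0.9328 nats.
H(S|T) = 1.4083 − 0.9328 = 0.476 nats.

0.476 nats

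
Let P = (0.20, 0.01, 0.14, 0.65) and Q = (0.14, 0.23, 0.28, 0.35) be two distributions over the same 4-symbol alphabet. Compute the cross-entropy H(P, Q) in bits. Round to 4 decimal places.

1.8301 bits

H(P,Q) = −Σ p·log₂ q.
  −0.20·log₂(0.14) = 0.56730
  −0.01·log₂(0.23) = 0.02120
  −0.14·log₂(0.28) = 0.25711
  −0.65·log₂(0.35) = 0.98447
H(P,Q) = 1.8301 bits.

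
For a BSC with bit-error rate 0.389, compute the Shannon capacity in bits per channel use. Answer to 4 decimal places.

Binary symmetric channel: C = 1 − h₂(ε) where h₂ is the binary entropy function.
h₂(0.389) = −0.389·log₂0.389 − 0.611·log₂0.611 = 0.9642.
C = 1 − 0.9642 = 0.0358 bits per channel use.

0.0358 bits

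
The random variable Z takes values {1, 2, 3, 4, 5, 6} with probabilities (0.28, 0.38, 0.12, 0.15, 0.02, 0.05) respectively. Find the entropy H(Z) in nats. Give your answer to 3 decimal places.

H(Z) = −Σ p·ln p.
  −(0.28)·ln(0.28) = 0.3564
  −(0.38)·ln(0.38) = 0.3677
  −(0.12)·ln(0.12) = 0.2544
  −(0.15)·ln(0.15) = 0.2846
  −(0.02)·ln(0.02) = 0.0782
  −(0.05)·ln(0.05) = 0.1498
Sum: 0.3564 + 0.3677 + 0.2544 + 0.2846 + 0.0782 + 0.1498 = 1.491 nats.

1.491 nats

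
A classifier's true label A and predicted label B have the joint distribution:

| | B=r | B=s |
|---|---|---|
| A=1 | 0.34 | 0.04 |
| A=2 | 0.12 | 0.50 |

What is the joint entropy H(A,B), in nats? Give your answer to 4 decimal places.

H(A,B) = −Σ p(x,y)·ln p(x,y) over all 4 cells.
  cell (1,r): −0.34·ln0.34 = 0.36680
  cell (1,s): −0.04·ln0.04 = 0.12876
  cell (2,r): −0.12·ln0.12 = 0.25443
  cell (2,s): −0.50·ln0.50 = 0.34657
Sum = 1.0966 nats.

1.0966 nats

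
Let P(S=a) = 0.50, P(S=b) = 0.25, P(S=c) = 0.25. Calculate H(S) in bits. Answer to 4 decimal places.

H(S) = −Σ p·log₂ p.
  −(0.50)·log₂(0.50) = 0.50000
  −(0.25)·log₂(0.25) = 0.50000
  −(0.25)·log₂(0.25) = 0.50000
Sum: 0.50000 + 0.50000 + 0.50000 = 1.5000 bits.

1.5000 bits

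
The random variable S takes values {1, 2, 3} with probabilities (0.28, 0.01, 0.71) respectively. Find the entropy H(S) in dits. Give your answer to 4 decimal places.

H(S) = −Σ p·log₁₀ p.
  −(0.28)·log₁₀(0.28) = 0.15480
  −(0.01)·log₁₀(0.01) = 0.02000
  −(0.71)·log₁₀(0.71) = 0.10561
Sum: 0.15480 + 0.02000 + 0.10561 = 0.2804 dits.

0.2804 dits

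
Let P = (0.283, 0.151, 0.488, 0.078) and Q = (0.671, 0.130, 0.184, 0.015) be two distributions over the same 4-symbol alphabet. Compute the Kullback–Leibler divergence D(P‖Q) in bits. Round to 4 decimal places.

0.5524 bits

D(P‖Q) = Σ p·log₂(p/q).
  0.283·log₂(0.283/0.671) = -0.35248
  0.151·log₂(0.151/0.130) = 0.03262
  0.488·log₂(0.488/0.184) = 0.68670
  0.078·log₂(0.078/0.015) = 0.18552
D(P‖Q) = 0.5524 bits.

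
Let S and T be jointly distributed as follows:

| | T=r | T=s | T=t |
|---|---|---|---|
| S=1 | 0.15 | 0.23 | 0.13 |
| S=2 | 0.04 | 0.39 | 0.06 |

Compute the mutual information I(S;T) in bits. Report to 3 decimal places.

Marginals: p(S) = (0.5100, 0.4900), p(T) = (0.1900, 0.6200, 0.1900).
I(S;T) = H(S) + H(T) − H(S,T).
H(S) = 0.9997, H(T) = 1.3380, H(S,T) = 2.2399.
I(S;T) = 0.9997 + 1.3380 − 2.2399 = 0.098 bits.

0.098 bits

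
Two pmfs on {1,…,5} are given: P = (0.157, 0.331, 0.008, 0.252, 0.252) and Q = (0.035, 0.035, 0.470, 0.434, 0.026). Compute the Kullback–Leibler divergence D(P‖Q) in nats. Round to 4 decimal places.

1.3821 nats

D(P‖Q) = Σ p·ln(p/q).
  0.157·ln(0.157/0.035) = 0.23564
  0.331·ln(0.331/0.035) = 0.74368
  0.008·ln(0.008/0.470) = -0.03259
  0.252·ln(0.252/0.434) = -0.13699
  0.252·ln(0.252/0.026) = 0.57238
D(P‖Q) = 1.3821 nats.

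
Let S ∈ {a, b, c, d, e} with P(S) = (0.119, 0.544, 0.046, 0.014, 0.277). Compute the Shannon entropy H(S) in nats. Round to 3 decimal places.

1.141 nats

H(S) = −Σ p·ln p.
  −(0.119)·ln(0.119) = 0.2533
  −(0.544)·ln(0.544) = 0.3312
  −(0.046)·ln(0.046) = 0.1416
  −(0.014)·ln(0.014) = 0.0598
  −(0.277)·ln(0.277) = 0.3556
Sum: 0.2533 + 0.3312 + 0.1416 + 0.0598 + 0.3556 = 1.141 nats.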